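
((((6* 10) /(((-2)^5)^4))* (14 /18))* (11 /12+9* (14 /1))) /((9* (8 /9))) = 53305 /75497472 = 0.00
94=94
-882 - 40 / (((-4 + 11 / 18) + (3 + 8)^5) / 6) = -2556796194 / 2898857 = -882.00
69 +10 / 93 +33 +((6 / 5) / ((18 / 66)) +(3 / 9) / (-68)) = 3367613 / 31620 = 106.50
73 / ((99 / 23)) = 1679 / 99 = 16.96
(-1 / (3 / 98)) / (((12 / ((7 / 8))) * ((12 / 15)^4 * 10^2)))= -8575 / 147456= -0.06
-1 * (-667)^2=-444889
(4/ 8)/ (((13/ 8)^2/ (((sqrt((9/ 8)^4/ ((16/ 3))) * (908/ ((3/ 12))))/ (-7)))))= -36774 * sqrt(3)/ 1183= -53.84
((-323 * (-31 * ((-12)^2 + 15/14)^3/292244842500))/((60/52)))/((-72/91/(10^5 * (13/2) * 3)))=-27635245427179/123681488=-223438.82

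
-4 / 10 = -2 / 5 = -0.40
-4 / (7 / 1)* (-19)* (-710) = -53960 / 7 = -7708.57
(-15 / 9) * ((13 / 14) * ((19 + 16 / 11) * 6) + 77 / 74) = -3276395 / 17094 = -191.67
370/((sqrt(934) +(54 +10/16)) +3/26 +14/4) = 46614672/5317021 -800384* sqrt(934)/5317021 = 4.17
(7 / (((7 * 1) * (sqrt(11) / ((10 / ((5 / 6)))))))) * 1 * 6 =72 * sqrt(11) / 11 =21.71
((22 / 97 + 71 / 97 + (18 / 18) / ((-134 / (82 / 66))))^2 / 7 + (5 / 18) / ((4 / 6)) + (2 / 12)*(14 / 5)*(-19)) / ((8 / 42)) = -43.69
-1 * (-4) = 4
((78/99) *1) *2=52/33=1.58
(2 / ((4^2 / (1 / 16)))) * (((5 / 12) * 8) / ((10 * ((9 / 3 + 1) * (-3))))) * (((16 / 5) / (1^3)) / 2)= -1 / 2880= -0.00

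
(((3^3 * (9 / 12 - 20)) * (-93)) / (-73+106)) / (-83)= -17.65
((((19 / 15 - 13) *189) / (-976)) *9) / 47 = 6237 / 14335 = 0.44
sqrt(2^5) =4*sqrt(2) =5.66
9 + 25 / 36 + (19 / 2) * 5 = 2059 / 36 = 57.19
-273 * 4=-1092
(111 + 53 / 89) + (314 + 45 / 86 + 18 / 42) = 22853553 / 53578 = 426.55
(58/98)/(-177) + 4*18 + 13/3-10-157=-262127/2891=-90.67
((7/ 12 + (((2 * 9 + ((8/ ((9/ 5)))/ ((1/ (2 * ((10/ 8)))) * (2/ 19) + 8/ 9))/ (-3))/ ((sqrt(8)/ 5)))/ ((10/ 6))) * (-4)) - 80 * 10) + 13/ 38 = -182189/ 228 - 9796 * sqrt(2)/ 199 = -868.69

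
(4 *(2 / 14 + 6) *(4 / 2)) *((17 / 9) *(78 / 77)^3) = 308353344 / 3195731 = 96.49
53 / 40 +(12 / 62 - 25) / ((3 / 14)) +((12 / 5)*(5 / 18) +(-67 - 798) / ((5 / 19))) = -4216957 / 1240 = -3400.77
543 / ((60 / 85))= 3077 / 4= 769.25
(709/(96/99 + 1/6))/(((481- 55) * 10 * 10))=7799/532500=0.01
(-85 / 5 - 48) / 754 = -5 / 58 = -0.09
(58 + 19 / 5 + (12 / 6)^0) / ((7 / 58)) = 18212 / 35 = 520.34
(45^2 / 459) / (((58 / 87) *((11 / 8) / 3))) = 2700 / 187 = 14.44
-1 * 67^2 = -4489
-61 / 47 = -1.30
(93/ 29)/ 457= 93/ 13253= 0.01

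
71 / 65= 1.09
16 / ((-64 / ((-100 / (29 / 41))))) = 35.34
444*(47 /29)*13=271284 /29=9354.62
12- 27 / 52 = 597 / 52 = 11.48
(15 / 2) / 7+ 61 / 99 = 2339 / 1386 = 1.69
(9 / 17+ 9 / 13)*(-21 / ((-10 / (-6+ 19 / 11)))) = -26649 / 2431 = -10.96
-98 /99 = -0.99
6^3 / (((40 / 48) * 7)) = 37.03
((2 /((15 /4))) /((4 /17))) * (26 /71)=884 /1065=0.83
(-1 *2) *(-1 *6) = 12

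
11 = 11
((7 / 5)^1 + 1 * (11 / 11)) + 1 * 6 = 42 / 5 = 8.40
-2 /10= -1 /5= -0.20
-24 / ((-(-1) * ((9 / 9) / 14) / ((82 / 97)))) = -284.04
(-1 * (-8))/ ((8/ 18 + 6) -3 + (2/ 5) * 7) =360/ 281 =1.28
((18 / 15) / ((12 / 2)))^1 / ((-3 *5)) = -0.01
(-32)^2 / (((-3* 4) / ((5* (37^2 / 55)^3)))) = -656825960704 / 99825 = -6579774.21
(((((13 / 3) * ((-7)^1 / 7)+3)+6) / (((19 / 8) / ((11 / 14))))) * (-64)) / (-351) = 5632 / 20007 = 0.28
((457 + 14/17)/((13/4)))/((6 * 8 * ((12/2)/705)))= 1829005/5304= 344.84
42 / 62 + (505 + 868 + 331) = 52845 / 31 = 1704.68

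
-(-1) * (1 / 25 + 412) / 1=10301 / 25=412.04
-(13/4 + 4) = -7.25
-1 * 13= -13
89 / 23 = 3.87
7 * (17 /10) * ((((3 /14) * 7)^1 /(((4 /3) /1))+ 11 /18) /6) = 2975 /864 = 3.44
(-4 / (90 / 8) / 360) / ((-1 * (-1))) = -2 / 2025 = -0.00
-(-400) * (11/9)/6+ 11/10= 22297/270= 82.58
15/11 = 1.36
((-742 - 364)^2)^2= 1496306311696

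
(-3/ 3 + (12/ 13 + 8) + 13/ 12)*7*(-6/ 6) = -9835/ 156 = -63.04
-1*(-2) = 2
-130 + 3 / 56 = -7277 / 56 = -129.95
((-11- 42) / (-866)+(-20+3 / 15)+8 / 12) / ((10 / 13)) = -3220711 / 129900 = -24.79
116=116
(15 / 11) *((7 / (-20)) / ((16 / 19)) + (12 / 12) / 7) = -1833 / 4928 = -0.37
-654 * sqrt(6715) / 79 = -678.38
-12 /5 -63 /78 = -417 /130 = -3.21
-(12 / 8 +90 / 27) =-29 / 6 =-4.83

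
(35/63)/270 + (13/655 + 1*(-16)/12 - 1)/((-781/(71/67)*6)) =605477/234609210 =0.00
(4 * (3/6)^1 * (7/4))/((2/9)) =63/4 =15.75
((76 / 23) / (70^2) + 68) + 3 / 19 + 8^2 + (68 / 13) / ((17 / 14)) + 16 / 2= 1005373218 / 6959225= 144.47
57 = 57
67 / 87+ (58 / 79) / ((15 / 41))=31809 / 11455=2.78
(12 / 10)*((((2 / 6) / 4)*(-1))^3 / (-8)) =1 / 11520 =0.00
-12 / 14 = -0.86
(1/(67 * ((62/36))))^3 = 5832/8960030533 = 0.00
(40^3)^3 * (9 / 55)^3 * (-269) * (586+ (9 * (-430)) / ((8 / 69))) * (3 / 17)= 40458409902342144000000 / 22627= 1788058951798388827.51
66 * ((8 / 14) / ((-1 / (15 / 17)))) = -3960 / 119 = -33.28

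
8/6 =4/3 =1.33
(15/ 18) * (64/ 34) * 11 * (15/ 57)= 4400/ 969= 4.54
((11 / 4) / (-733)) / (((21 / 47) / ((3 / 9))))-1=-185233 / 184716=-1.00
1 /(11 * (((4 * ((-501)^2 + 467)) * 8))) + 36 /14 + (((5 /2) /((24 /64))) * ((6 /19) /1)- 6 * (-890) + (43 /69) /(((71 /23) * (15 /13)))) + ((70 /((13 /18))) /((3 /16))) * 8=662235362810590253 /69854309965440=9480.24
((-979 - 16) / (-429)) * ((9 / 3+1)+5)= 20.87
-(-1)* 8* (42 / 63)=16 / 3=5.33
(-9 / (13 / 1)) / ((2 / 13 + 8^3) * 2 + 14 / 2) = -3 / 4469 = -0.00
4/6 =2/3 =0.67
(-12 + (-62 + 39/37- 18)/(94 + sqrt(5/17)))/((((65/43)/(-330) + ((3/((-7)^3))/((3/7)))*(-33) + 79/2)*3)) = -1653902978882/15522447106797 + 67700017*sqrt(85)/15522447106797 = -0.11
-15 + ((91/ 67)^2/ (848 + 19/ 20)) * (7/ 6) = -3429263225/ 228656193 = -15.00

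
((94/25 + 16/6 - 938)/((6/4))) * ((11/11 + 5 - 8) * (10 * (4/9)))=2235776/405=5520.43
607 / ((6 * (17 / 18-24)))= -1821 / 415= -4.39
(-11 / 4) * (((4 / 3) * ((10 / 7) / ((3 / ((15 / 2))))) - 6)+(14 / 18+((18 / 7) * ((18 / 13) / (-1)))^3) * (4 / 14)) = 1816233584 / 47474973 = 38.26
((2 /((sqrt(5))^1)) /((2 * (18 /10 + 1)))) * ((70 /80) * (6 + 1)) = 7 * sqrt(5) /16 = 0.98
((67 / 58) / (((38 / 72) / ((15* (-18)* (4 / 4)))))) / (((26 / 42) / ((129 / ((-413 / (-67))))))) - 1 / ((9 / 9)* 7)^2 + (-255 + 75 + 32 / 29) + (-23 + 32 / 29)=-20178.72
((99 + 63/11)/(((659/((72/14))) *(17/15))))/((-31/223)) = -138723840/26741561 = -5.19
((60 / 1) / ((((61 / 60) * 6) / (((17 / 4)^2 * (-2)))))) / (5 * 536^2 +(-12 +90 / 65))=-281775 / 1139120222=-0.00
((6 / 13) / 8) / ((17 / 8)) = 6 / 221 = 0.03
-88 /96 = -11 /12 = -0.92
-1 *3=-3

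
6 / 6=1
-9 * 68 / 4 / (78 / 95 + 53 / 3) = -43605 / 5269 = -8.28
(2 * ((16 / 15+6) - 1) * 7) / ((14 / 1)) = 91 / 15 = 6.07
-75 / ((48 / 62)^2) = -24025 / 192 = -125.13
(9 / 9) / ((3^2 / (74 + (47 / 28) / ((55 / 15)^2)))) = 251135 / 30492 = 8.24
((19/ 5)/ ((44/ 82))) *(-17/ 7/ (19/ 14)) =-697/ 55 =-12.67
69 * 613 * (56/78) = 394772/13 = 30367.08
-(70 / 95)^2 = -196 / 361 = -0.54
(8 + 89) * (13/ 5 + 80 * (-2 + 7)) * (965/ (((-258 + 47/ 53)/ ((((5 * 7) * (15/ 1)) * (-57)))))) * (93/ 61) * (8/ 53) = 13754666910600/ 13627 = 1009368673.27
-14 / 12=-7 / 6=-1.17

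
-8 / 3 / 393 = -8 / 1179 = -0.01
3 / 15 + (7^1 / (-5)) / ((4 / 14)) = -4.70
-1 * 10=-10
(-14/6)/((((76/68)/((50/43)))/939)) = -1862350/817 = -2279.50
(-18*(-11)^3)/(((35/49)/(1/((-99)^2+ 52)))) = 167706/49265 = 3.40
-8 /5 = -1.60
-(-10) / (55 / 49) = 98 / 11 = 8.91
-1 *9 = -9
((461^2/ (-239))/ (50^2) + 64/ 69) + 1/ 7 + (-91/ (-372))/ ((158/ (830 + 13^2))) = 3196565411461/ 1413526065000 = 2.26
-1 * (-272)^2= -73984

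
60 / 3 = 20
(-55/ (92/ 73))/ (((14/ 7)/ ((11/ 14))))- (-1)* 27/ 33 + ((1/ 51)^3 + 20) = 13807538275/ 3758798736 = 3.67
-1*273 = -273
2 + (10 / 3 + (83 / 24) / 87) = 11219 / 2088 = 5.37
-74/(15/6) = -148/5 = -29.60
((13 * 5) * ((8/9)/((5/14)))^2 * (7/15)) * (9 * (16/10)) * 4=36528128/3375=10823.15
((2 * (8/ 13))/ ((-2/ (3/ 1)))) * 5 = -120/ 13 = -9.23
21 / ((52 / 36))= 189 / 13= 14.54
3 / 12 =1 / 4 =0.25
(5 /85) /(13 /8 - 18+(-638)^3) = -8 /35318396019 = -0.00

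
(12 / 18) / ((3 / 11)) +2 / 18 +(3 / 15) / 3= 118 / 45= 2.62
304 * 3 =912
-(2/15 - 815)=814.87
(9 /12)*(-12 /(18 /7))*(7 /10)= -49 /20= -2.45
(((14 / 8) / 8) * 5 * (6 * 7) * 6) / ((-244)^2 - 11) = 441 / 95240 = 0.00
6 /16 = 3 /8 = 0.38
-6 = -6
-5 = -5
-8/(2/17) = -68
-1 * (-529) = 529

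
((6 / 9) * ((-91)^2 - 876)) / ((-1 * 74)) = -7405 / 111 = -66.71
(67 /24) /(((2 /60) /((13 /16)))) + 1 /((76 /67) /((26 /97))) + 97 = 19495481 /117952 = 165.28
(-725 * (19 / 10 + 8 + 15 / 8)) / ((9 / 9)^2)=-68295 / 8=-8536.88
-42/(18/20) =-140/3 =-46.67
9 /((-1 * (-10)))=9 /10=0.90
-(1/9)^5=-1/59049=-0.00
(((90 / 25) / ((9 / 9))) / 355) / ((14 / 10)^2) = 18 / 3479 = 0.01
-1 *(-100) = 100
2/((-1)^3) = -2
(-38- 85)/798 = -41/266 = -0.15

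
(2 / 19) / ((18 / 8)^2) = 32 / 1539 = 0.02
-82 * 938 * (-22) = 1692152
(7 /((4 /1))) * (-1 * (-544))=952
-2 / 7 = -0.29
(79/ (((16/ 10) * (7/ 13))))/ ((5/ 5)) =5135/ 56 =91.70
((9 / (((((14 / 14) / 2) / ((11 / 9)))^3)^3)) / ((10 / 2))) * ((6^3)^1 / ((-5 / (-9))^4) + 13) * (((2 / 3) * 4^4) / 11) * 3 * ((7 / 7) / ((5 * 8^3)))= 232572.27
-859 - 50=-909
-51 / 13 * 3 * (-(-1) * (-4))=612 / 13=47.08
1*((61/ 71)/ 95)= 61/ 6745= 0.01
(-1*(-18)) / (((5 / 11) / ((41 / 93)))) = 2706 / 155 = 17.46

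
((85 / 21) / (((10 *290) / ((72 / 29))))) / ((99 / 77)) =34 / 12615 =0.00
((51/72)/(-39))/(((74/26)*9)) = -17/23976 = -0.00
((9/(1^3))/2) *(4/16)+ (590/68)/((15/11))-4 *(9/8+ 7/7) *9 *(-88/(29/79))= 217074419/11832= 18346.38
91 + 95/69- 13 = 5477/69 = 79.38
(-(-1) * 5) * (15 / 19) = 3.95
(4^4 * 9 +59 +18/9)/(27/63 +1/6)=19866/5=3973.20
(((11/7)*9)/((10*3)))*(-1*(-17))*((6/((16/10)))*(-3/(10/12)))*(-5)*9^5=894415203/28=31943400.11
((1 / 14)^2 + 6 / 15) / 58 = 397 / 56840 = 0.01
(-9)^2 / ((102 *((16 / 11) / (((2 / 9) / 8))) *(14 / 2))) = 33 / 15232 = 0.00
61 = 61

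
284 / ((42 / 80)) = 11360 / 21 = 540.95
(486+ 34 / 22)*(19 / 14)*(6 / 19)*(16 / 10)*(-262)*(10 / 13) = -67445088 / 1001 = -67377.71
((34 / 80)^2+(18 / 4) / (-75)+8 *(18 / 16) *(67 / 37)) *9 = 8747469 / 59200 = 147.76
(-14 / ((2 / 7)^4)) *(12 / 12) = -2100.88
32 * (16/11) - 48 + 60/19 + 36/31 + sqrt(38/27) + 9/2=sqrt(114)/9 + 95431/12958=8.55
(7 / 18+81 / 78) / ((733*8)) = 167 / 686088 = 0.00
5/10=1/2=0.50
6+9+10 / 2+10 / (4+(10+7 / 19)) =5650 / 273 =20.70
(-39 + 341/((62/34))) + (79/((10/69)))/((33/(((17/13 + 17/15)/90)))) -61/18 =140018321/965250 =145.06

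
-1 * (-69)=69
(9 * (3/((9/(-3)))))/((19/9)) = -81/19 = -4.26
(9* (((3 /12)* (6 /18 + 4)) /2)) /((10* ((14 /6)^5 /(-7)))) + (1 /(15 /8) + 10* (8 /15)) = 3352177 /576240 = 5.82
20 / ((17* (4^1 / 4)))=20 / 17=1.18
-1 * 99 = -99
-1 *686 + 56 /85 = -58254 /85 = -685.34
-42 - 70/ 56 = -173/ 4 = -43.25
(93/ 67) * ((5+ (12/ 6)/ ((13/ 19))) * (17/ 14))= 162843/ 12194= 13.35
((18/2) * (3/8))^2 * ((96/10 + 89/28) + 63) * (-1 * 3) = -23201883/8960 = -2589.50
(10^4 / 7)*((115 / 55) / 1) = 230000 / 77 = 2987.01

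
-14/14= -1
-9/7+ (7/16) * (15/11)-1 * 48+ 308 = 259.31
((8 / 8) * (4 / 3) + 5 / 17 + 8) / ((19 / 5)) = 2455 / 969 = 2.53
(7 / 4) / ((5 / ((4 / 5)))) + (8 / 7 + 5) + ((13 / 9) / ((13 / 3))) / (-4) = 13313 / 2100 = 6.34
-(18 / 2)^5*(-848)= 50073552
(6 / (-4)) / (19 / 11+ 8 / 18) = -297 / 430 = -0.69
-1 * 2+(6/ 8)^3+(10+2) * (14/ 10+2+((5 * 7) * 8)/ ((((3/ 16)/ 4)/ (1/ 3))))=22975253/ 960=23932.56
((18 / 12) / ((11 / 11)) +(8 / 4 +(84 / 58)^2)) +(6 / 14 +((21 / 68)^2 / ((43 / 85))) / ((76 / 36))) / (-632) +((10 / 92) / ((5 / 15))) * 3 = 125032235682979 / 19016470352768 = 6.57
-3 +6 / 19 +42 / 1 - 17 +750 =14674 / 19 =772.32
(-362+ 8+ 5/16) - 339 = -11083/16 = -692.69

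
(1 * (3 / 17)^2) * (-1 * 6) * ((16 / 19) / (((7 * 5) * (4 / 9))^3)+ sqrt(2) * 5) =-270 * sqrt(2) / 289 - 19683 / 470853250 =-1.32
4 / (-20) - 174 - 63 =-1186 / 5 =-237.20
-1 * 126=-126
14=14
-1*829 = -829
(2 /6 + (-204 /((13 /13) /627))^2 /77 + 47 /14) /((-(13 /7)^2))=-62467198493 /1014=-61604732.24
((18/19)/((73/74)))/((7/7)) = 1332/1387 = 0.96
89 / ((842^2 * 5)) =89 / 3544820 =0.00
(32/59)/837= 32/49383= 0.00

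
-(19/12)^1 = -19/12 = -1.58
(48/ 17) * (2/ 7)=96/ 119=0.81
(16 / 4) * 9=36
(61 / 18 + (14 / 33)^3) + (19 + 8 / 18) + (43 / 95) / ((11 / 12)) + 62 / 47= 7933918543 / 320917410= 24.72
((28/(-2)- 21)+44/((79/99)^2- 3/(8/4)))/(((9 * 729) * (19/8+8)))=-11637784/9214550523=-0.00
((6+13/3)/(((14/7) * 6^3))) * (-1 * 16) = -0.38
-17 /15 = -1.13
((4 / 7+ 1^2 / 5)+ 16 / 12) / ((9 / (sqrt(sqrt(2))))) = 221*2^(1 / 4) / 945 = 0.28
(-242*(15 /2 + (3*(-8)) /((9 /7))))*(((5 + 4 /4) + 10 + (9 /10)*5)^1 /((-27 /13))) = -4321031 /162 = -26673.03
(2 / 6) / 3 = 1 / 9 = 0.11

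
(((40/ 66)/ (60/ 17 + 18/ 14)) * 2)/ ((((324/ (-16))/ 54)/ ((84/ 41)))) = -1066240/ 775269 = -1.38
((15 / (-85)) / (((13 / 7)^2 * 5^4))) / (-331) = 147 / 594351875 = 0.00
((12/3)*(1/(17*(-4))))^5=-1/1419857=-0.00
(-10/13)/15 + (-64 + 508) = 17314/39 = 443.95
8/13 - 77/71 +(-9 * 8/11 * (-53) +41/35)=123525448/355355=347.61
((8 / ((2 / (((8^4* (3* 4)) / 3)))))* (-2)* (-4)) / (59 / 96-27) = -50331648 / 2533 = -19870.37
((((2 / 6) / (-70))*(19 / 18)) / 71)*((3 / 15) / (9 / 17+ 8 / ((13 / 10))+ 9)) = -4199 / 4651025400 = -0.00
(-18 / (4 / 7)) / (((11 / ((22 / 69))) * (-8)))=21 / 184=0.11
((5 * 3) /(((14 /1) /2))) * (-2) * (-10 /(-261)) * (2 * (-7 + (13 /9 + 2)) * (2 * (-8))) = -102400 /5481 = -18.68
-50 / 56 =-25 / 28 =-0.89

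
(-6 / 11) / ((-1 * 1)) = 6 / 11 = 0.55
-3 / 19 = -0.16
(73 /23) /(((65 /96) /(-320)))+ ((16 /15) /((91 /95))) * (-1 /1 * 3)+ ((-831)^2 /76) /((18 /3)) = 3501839 /318136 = 11.01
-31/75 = -0.41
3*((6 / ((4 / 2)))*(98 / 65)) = 882 / 65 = 13.57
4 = 4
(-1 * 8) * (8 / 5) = -64 / 5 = -12.80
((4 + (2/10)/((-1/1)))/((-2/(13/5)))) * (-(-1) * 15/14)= -741/140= -5.29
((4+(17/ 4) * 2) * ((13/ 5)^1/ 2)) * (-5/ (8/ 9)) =-2925/ 32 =-91.41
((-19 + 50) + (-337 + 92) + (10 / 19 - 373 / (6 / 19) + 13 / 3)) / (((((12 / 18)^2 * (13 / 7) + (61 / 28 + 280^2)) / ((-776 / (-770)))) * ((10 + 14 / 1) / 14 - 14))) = 258283452 / 177561164759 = 0.00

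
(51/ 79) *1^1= 51/ 79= 0.65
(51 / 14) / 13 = 51 / 182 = 0.28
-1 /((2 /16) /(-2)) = 16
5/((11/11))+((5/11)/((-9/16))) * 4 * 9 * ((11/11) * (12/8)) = -425/11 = -38.64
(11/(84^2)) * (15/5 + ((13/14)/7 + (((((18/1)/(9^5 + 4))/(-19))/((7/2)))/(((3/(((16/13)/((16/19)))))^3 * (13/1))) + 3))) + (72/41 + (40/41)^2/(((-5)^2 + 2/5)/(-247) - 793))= 242017896439952475011317/137162742368812817241312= 1.76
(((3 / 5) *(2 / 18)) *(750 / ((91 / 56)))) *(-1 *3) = -1200 / 13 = -92.31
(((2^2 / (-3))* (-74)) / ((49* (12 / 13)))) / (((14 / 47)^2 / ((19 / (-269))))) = -20188051 / 11625642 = -1.74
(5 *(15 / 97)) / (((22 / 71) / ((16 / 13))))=42600 / 13871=3.07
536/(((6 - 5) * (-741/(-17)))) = 9112/741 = 12.30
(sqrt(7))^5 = 49 * sqrt(7) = 129.64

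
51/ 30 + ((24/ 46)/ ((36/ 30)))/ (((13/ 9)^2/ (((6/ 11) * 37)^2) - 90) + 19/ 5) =670700526289/ 395703840170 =1.69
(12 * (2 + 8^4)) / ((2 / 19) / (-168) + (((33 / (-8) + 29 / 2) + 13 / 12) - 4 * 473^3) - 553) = -52323264 / 450386741353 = -0.00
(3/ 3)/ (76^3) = 1/ 438976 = 0.00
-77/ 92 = -0.84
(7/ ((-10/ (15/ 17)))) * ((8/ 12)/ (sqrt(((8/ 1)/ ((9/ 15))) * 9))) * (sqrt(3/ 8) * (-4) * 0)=0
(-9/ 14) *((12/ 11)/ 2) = -27/ 77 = -0.35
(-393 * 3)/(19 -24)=1179/5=235.80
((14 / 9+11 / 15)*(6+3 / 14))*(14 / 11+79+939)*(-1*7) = -16745122 / 165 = -101485.59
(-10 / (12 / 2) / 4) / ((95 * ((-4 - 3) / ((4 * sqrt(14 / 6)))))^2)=-4 / 113715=-0.00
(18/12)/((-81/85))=-85/54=-1.57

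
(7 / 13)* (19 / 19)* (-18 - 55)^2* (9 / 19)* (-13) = -335727 / 19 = -17669.84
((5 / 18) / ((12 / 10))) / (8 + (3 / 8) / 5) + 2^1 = 17692 / 8721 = 2.03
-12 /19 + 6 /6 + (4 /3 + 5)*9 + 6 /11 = 12104 /209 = 57.91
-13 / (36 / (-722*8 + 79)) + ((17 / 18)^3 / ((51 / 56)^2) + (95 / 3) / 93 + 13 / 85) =142369247407 / 69152940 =2058.76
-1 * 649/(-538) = 649/538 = 1.21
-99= -99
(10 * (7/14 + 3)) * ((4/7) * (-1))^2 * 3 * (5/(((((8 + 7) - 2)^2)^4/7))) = 1200/815730721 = 0.00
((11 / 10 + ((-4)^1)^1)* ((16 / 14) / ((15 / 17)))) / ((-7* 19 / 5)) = 1972 / 13965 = 0.14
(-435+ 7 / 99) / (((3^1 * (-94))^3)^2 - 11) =-43058 / 49788591968591487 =-0.00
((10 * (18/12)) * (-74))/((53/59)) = -65490/53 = -1235.66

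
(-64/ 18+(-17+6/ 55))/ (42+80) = -10121/ 60390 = -0.17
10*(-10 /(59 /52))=-5200 /59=-88.14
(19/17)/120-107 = -218261/2040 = -106.99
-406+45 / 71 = -28781 / 71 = -405.37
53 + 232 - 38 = 247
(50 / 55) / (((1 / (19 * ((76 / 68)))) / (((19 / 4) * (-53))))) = -1817635 / 374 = -4859.99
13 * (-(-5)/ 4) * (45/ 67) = 2925/ 268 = 10.91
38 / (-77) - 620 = -47778 / 77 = -620.49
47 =47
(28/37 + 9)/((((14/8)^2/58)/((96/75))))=10720256/45325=236.52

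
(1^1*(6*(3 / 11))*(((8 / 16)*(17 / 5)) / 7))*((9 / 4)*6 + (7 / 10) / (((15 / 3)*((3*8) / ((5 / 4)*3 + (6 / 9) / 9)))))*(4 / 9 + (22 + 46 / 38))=24102008723 / 189604800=127.12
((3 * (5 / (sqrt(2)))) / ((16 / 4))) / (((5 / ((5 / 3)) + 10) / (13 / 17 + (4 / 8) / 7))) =2985 * sqrt(2) / 24752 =0.17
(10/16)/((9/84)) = 35/6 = 5.83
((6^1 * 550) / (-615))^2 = 48400 / 1681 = 28.79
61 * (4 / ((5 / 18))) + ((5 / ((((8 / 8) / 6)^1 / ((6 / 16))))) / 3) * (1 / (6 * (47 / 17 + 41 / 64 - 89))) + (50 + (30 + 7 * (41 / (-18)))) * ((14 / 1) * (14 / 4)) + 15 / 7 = 4019.26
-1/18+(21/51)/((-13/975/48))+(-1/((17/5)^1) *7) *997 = -63631/18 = -3535.06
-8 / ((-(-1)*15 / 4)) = -32 / 15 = -2.13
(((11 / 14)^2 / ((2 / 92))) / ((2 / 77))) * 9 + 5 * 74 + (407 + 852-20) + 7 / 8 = 641187 / 56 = 11449.77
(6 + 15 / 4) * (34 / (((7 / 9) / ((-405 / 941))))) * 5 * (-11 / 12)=44304975 / 52696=840.77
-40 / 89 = -0.45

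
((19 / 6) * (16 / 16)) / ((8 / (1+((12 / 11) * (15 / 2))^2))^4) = 86786503926910339 / 5268083859456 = 16474.02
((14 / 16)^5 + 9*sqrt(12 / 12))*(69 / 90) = 7169537 / 983040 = 7.29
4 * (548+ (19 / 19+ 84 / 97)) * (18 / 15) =1280088 / 485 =2639.36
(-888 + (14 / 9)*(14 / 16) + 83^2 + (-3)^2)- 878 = 184801 / 36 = 5133.36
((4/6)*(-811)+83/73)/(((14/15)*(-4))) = 590785/4088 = 144.52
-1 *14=-14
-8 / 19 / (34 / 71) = -0.88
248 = 248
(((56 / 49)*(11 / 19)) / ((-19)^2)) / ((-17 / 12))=-0.00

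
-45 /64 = -0.70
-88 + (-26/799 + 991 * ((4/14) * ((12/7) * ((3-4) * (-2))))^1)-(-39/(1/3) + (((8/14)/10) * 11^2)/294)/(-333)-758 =124.39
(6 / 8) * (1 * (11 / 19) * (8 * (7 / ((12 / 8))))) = 308 / 19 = 16.21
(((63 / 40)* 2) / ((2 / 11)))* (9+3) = 2079 / 10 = 207.90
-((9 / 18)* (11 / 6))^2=-121 / 144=-0.84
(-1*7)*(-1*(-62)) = -434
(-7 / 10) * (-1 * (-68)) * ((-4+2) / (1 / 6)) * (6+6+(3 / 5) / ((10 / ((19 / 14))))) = 862614 / 125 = 6900.91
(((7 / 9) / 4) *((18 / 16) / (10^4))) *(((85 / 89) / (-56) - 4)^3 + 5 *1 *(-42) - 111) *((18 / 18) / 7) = -9553251558889 / 7923445497856000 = -0.00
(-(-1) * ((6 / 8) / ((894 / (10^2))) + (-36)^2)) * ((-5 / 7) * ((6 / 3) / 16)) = -1931165 / 16688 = -115.72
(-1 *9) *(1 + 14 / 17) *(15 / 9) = -465 / 17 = -27.35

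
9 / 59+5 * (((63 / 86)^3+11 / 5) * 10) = 2435683297 / 18763652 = 129.81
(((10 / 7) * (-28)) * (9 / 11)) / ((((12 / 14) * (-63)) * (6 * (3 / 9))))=10 / 33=0.30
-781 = -781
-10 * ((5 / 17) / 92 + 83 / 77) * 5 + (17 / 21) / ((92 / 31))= -19431001 / 361284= -53.78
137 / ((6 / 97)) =13289 / 6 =2214.83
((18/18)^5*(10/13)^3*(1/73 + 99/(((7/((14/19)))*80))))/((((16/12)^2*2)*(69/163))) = 0.04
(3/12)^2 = 1/16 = 0.06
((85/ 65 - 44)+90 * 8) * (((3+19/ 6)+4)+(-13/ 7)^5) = -3529428485/ 436982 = -8076.83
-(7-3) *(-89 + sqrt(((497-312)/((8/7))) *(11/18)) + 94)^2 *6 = -(60 + sqrt(14245))^2/6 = -5361.22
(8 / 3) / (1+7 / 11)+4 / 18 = 50 / 27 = 1.85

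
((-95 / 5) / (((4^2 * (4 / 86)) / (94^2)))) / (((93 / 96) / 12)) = -86628144 / 31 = -2794456.26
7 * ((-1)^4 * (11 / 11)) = 7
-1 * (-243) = 243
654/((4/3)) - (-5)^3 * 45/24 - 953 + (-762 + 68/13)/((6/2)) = -149879/312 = -480.38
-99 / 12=-33 / 4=-8.25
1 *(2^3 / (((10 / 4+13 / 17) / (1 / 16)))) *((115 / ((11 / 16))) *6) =62560 / 407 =153.71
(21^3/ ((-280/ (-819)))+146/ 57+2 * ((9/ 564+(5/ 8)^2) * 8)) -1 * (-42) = 2908267933/ 107160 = 27139.49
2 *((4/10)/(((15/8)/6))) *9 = 576/25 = 23.04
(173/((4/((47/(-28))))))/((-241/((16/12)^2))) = 8131/15183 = 0.54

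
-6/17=-0.35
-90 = -90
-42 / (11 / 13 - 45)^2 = -507 / 23534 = -0.02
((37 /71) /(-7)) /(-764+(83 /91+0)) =481 /4930311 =0.00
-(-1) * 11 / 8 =11 / 8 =1.38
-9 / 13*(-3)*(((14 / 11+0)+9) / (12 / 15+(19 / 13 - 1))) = 15255 / 902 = 16.91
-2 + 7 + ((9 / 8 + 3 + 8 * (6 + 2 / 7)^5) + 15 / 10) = 10556066931 / 134456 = 78509.45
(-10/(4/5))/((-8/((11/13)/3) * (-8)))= -275/4992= -0.06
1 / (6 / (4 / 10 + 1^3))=7 / 30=0.23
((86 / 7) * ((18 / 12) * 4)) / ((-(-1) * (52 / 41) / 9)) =523.09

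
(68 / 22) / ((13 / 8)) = 272 / 143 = 1.90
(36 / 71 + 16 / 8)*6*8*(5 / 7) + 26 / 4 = 91901 / 994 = 92.46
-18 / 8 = -9 / 4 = -2.25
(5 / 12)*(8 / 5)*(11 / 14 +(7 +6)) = 193 / 21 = 9.19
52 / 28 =13 / 7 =1.86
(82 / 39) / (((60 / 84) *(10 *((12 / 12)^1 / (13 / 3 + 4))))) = 287 / 117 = 2.45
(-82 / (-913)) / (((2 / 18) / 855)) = 630990 / 913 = 691.12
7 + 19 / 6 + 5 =91 / 6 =15.17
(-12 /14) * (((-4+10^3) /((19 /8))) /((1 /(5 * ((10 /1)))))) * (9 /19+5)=-98378.16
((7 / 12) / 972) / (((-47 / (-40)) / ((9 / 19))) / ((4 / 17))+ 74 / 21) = 490 / 11484747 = 0.00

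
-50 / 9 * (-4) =22.22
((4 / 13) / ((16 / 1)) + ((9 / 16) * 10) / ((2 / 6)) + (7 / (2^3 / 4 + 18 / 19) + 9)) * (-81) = -59535 / 26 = -2289.81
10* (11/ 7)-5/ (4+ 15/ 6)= 1360/ 91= 14.95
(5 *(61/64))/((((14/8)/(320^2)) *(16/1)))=122000/7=17428.57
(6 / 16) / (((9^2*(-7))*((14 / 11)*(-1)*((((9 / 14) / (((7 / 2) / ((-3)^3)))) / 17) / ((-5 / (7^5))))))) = 935 / 1764331632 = 0.00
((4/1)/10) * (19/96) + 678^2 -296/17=459666.67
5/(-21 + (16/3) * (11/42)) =-63/247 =-0.26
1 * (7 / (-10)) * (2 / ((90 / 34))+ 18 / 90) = -301 / 450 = -0.67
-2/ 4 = -1/ 2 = -0.50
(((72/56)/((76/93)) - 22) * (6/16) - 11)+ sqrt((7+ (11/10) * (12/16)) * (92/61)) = -79417/4256+ sqrt(4391390)/610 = -15.22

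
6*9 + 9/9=55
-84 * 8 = -672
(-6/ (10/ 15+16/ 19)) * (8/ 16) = -171/ 86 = -1.99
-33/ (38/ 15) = -495/ 38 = -13.03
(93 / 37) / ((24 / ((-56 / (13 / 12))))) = -2604 / 481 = -5.41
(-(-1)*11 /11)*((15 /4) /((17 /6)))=45 /34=1.32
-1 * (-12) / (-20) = -3 / 5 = -0.60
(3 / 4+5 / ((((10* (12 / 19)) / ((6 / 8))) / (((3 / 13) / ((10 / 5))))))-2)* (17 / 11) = -16711 / 9152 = -1.83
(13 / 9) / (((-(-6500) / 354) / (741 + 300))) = 20473 / 250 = 81.89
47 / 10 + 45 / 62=841 / 155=5.43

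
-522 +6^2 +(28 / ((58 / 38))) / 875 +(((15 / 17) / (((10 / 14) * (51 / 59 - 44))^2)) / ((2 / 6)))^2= -4271737162263720438661 / 8789961968527203125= -485.98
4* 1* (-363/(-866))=1.68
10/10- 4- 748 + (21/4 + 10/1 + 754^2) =2271121/4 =567780.25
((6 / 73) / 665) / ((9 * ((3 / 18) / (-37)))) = -0.00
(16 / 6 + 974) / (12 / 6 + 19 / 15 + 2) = 14650 / 79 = 185.44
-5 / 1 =-5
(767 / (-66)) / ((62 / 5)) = -3835 / 4092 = -0.94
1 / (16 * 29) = 0.00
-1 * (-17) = 17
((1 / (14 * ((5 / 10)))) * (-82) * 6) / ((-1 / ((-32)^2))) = 503808 / 7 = 71972.57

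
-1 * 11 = -11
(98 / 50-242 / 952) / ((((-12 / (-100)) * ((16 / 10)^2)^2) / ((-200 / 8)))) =-317171875 / 5849088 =-54.23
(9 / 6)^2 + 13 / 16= 3.06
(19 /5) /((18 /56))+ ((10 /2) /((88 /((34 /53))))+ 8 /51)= 21435473 /1783980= 12.02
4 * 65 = 260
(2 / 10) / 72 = 1 / 360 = 0.00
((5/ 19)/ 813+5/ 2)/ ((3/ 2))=77245/ 46341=1.67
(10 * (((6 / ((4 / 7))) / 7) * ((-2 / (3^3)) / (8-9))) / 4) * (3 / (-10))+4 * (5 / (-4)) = -61 / 12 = -5.08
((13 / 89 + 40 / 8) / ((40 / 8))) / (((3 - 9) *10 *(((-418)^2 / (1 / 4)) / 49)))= -11221 / 9330261600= -0.00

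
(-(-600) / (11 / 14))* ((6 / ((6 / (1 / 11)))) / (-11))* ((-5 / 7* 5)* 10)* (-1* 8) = -2400000 / 1331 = -1803.16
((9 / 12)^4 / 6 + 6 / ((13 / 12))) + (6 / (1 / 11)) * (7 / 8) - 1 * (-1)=428255 / 6656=64.34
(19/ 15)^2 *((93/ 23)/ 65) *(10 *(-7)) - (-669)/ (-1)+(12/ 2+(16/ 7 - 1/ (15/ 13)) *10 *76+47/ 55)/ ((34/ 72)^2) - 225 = 1979178260768/ 499023525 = 3966.10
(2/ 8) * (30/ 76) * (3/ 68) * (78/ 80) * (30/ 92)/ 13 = 405/ 3803648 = 0.00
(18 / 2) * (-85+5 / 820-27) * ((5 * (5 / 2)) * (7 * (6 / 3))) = -176390.40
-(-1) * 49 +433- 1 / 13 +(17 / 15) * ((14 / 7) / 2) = 94196 / 195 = 483.06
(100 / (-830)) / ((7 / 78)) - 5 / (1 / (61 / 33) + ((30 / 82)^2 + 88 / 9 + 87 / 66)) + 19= 2392754051489 / 138849576761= 17.23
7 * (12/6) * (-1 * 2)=-28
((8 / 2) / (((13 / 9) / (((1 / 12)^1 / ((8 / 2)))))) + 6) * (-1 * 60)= -4725 / 13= -363.46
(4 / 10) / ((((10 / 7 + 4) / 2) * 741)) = 14 / 70395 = 0.00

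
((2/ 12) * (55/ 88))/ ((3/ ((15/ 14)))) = 25/ 672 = 0.04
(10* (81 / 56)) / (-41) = -405 / 1148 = -0.35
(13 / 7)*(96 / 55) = 3.24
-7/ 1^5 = -7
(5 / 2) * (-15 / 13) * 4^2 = -600 / 13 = -46.15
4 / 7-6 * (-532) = 22348 / 7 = 3192.57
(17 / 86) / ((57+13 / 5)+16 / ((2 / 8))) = 85 / 53148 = 0.00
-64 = -64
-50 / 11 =-4.55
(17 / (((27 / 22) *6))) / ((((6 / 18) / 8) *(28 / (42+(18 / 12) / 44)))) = 2329 / 28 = 83.18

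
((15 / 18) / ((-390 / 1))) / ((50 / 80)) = -0.00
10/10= 1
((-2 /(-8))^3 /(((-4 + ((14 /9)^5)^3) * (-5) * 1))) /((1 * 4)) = -205891132094649 /198072999717675043840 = -0.00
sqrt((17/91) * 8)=2 * sqrt(3094)/91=1.22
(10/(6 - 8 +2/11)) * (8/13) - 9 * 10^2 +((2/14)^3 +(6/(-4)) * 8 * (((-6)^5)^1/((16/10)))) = 256020701/4459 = 57416.62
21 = 21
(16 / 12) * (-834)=-1112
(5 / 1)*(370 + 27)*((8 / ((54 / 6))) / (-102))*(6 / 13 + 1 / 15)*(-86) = 785.79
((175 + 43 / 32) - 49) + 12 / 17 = 69659 / 544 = 128.05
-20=-20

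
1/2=0.50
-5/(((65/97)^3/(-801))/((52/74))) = 1462102146/156325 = 9352.96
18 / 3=6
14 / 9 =1.56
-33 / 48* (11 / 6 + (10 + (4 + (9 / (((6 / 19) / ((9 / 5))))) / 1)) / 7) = -3223 / 420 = -7.67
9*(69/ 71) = 621/ 71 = 8.75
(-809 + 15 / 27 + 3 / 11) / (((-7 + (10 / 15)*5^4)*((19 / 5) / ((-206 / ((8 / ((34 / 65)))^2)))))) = 125348837 / 274165320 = 0.46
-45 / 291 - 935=-90710 / 97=-935.15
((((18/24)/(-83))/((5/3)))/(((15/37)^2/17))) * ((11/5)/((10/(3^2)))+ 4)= -6958627/2075000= -3.35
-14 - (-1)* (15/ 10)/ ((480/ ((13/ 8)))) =-35827/ 2560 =-13.99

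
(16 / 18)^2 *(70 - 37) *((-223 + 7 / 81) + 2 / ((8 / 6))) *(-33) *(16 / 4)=555539072 / 729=762056.34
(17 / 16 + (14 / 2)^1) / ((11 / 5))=645 / 176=3.66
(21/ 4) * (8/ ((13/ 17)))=714/ 13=54.92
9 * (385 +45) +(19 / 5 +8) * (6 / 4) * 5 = 7917 / 2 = 3958.50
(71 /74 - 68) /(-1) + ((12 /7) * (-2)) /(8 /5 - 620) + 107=69690489 /400414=174.05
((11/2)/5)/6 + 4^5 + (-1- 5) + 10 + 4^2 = 62651/60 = 1044.18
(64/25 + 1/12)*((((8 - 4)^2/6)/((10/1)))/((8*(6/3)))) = 793/18000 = 0.04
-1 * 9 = -9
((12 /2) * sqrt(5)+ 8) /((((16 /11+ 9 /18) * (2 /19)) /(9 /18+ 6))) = 10868 /43+ 8151 * sqrt(5) /43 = 676.61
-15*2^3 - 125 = -245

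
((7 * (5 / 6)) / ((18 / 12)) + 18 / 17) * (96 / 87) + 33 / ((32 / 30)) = 2583899 / 70992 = 36.40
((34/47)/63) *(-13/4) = -221/5922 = -0.04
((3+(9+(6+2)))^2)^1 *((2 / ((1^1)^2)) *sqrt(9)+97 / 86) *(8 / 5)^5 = 160694272 / 5375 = 29896.61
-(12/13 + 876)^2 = -129960000/169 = -768994.08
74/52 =37/26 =1.42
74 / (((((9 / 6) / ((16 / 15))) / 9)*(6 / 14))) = 16576 / 15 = 1105.07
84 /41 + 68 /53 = 7240 /2173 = 3.33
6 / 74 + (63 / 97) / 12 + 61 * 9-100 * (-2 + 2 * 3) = 2140985 / 14356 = 149.14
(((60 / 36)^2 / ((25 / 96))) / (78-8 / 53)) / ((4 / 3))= 212 / 2063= 0.10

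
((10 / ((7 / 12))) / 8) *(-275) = -4125 / 7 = -589.29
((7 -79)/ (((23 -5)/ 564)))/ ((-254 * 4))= 282/ 127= 2.22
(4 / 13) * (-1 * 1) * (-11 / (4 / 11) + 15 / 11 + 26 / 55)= 6251 / 715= 8.74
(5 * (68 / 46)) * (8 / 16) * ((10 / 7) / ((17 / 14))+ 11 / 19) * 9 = 25515 / 437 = 58.39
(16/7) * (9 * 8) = 1152/7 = 164.57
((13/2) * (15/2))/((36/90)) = 975/8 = 121.88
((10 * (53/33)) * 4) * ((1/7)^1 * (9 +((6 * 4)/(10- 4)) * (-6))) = -10600/77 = -137.66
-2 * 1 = -2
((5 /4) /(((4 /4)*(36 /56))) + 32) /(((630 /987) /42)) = 201019 /90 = 2233.54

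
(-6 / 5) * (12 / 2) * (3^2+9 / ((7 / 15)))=-203.66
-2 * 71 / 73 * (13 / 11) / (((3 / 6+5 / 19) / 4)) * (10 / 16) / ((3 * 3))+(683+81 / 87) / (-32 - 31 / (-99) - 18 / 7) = -103498299544 / 4975710003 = -20.80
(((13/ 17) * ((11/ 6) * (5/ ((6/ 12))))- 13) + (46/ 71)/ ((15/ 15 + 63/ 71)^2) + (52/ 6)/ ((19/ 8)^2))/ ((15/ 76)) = 905139686/ 65247615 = 13.87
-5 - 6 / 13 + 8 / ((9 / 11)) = 505 / 117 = 4.32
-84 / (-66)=14 / 11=1.27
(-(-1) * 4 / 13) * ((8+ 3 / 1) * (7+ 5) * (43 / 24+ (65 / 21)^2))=882662 / 1911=461.88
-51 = -51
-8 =-8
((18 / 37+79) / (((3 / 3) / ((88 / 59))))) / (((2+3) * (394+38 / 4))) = 517616 / 8808405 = 0.06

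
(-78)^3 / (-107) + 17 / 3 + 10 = 1428685 / 321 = 4450.73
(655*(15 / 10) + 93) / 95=2151 / 190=11.32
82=82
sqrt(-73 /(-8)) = sqrt(146) /4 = 3.02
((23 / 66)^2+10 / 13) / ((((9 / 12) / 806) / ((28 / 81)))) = 87558632 / 264627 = 330.88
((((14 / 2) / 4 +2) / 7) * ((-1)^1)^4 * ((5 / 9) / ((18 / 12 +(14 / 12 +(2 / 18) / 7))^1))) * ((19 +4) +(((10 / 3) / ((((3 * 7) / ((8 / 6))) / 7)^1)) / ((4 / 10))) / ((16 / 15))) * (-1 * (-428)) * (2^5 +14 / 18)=752036125 / 18252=41202.94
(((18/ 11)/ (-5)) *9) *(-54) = 8748/ 55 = 159.05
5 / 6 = 0.83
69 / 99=23 / 33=0.70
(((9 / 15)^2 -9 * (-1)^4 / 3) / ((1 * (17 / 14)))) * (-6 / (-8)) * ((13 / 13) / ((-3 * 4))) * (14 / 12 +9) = 1.38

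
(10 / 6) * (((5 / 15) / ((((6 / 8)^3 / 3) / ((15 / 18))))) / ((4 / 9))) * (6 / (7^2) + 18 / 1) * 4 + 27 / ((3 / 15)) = 296335 / 441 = 671.96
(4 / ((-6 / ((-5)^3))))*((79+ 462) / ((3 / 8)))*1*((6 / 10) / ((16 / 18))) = 81150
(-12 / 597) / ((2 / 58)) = -116 / 199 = -0.58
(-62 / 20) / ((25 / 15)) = -93 / 50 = -1.86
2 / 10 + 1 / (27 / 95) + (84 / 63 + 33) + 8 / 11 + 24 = 93227 / 1485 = 62.78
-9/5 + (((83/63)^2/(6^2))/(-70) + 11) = 92010407/10001880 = 9.20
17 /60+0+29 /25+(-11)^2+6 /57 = 698527 /5700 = 122.55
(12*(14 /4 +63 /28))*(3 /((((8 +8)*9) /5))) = 115 /16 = 7.19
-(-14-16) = 30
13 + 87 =100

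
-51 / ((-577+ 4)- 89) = 51 / 662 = 0.08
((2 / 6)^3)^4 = 1 / 531441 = 0.00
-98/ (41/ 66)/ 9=-2156/ 123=-17.53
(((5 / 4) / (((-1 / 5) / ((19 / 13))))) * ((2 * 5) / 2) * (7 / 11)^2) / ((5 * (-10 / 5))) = 23275 / 12584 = 1.85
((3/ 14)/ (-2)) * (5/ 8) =-15/ 224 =-0.07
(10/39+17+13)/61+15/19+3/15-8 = -1472314/226005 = -6.51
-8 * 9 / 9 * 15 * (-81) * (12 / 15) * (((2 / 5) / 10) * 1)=7776 / 25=311.04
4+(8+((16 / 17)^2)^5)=25291438433164 / 2015993900449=12.55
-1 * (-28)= 28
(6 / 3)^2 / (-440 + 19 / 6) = -24 / 2621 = -0.01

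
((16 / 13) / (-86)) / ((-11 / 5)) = 40 / 6149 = 0.01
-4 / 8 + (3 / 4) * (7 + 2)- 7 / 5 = 97 / 20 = 4.85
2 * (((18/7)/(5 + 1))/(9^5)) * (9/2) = 1/15309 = 0.00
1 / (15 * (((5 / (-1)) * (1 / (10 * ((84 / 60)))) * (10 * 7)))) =-0.00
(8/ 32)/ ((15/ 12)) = 0.20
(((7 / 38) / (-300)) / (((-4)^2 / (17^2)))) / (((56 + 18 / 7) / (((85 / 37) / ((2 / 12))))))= -240737 / 92233600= -0.00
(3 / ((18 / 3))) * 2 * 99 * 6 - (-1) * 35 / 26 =15479 / 26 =595.35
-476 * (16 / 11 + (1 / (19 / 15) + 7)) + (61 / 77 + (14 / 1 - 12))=-584849 / 133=-4397.36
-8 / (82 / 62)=-248 / 41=-6.05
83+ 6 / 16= 667 / 8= 83.38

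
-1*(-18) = 18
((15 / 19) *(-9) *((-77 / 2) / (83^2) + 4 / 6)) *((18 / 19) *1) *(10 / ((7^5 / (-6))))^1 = 663997500 / 41797815703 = 0.02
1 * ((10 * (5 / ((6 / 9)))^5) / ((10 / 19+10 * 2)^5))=12380495 / 190102016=0.07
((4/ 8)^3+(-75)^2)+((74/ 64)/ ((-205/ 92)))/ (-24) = 221405771/ 39360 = 5625.15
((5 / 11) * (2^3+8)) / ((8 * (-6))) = -5 / 33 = -0.15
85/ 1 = 85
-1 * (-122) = 122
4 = 4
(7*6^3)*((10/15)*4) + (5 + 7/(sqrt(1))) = 4044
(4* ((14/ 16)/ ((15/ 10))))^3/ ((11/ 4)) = 4.62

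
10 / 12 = 5 / 6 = 0.83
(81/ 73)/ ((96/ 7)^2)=0.01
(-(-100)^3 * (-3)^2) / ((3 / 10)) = 30000000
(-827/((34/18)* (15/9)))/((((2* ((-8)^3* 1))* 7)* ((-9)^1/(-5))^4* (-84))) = -103375/2487324672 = -0.00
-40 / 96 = -5 / 12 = -0.42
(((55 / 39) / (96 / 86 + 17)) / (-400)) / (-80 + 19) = 473 / 148259280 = 0.00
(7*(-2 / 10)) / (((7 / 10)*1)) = -2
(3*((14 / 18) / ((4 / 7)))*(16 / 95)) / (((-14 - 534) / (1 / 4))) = -49 / 156180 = -0.00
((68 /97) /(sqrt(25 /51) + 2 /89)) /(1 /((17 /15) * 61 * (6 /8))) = -160036062 /95943185 + 139639309 * sqrt(51) /19188637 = 50.30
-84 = -84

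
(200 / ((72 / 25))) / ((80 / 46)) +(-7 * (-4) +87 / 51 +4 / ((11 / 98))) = 1417393 / 13464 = 105.27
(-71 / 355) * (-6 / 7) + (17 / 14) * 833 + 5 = 71167 / 70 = 1016.67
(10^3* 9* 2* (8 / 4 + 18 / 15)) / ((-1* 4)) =-14400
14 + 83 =97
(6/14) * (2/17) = 6/119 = 0.05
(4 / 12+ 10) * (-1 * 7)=-217 / 3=-72.33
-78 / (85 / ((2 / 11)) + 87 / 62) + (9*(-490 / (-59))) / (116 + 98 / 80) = 105289349 / 223411052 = 0.47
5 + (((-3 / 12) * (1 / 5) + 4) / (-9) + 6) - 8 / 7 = 11867 / 1260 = 9.42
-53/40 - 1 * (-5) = 147/40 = 3.68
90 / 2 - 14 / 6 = 128 / 3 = 42.67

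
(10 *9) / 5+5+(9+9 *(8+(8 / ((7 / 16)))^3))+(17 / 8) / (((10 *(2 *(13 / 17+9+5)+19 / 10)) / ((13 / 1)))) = 62176310647 / 1127784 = 55131.40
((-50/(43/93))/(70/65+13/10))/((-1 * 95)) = 40300/84151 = 0.48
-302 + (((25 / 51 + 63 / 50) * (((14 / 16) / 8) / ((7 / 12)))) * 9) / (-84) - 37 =-129104589 / 380800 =-339.04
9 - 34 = -25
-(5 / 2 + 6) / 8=-17 / 16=-1.06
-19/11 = -1.73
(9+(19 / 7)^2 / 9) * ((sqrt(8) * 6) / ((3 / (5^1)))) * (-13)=-1125800 * sqrt(2) / 441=-3610.25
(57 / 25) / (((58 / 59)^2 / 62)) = 6150927 / 42050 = 146.28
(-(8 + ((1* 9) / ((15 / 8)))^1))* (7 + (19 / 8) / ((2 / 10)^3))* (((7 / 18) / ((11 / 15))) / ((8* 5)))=-1547 / 30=-51.57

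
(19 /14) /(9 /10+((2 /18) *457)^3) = 69255 /6681125437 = 0.00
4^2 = 16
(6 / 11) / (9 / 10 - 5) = -60 / 451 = -0.13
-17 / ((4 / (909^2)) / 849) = -11925713673 / 4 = -2981428418.25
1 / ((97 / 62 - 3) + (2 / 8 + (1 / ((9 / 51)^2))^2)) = 10044 / 10344697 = 0.00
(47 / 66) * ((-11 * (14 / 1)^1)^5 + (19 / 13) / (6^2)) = -1905229578155011 / 30888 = -61681869274.64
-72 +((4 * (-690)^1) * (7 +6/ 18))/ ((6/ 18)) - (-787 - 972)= -59033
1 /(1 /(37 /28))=37 /28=1.32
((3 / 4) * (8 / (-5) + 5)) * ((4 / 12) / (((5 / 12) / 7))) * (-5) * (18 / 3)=-2142 / 5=-428.40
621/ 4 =155.25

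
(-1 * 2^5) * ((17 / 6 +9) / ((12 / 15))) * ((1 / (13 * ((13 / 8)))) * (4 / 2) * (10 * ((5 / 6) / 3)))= -568000 / 4563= -124.48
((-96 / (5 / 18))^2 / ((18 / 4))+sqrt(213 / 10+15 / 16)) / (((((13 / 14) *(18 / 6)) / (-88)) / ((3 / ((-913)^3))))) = 0.00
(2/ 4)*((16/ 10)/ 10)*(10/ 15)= 4/ 75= 0.05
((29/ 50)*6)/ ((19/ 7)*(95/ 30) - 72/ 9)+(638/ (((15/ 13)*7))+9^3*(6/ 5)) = 12595234/ 13125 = 959.64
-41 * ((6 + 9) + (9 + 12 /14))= -7134 /7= -1019.14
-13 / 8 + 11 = 9.38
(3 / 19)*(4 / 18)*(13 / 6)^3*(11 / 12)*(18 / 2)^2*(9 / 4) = 72501 / 1216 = 59.62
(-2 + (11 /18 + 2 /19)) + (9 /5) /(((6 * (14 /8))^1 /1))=-13313 /11970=-1.11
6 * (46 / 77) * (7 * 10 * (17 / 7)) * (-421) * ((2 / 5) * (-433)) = 3421275024 / 77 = 44432143.17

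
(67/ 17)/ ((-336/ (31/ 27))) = -0.01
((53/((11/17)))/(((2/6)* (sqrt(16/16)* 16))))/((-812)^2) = 2703/116044544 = 0.00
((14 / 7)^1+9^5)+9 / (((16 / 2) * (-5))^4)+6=151185920009 / 2560000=59057.00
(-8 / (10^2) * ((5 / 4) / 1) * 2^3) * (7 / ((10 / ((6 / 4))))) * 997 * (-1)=20937 / 25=837.48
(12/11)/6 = 2/11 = 0.18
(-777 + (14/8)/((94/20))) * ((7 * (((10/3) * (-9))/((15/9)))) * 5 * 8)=3914203.40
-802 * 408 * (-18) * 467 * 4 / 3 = 3667436928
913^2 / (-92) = -833569 / 92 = -9060.53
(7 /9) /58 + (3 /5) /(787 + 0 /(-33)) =29111 /2054070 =0.01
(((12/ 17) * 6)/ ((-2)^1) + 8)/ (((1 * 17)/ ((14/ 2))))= 700/ 289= 2.42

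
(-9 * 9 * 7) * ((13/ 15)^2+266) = -151247.88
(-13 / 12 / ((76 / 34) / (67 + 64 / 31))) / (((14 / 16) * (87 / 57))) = -473161 / 18879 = -25.06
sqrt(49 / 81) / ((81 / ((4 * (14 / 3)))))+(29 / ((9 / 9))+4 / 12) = 64544 / 2187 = 29.51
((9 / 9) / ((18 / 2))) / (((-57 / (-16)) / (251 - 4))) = 208 / 27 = 7.70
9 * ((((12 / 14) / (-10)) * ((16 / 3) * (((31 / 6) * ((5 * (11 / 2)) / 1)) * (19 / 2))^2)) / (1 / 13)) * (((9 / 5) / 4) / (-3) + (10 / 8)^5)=-8107564932181 / 28672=-282769424.25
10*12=120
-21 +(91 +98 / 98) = 71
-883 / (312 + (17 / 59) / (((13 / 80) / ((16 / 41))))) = -27767701 / 9833224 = -2.82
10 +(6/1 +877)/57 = 1453/57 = 25.49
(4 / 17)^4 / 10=128 / 417605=0.00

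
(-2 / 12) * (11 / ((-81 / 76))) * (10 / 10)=418 / 243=1.72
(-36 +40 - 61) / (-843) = 0.07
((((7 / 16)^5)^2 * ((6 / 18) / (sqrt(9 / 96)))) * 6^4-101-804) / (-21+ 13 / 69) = 62445 / 1436-175417129629 * sqrt(6) / 24670292148224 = 43.47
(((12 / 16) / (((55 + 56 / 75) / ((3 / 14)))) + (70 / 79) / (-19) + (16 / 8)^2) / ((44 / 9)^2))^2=12683370740306456350161 / 462922702196248825839616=0.03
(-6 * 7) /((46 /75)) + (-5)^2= -1000 /23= -43.48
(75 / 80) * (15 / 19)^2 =3375 / 5776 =0.58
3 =3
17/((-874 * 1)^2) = 17/763876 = 0.00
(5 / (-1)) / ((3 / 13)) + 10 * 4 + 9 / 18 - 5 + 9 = 137 / 6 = 22.83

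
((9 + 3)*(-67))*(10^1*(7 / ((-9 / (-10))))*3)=-187600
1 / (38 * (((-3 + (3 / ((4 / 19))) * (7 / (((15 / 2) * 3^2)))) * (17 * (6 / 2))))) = -15 / 44251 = -0.00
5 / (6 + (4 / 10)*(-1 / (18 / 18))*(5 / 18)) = 45 / 53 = 0.85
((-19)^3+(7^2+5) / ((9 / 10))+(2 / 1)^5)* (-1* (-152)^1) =-1028584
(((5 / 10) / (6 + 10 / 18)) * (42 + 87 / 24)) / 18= 365 / 1888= 0.19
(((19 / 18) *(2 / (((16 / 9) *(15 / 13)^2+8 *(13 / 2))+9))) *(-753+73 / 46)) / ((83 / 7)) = -776917505 / 367982658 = -2.11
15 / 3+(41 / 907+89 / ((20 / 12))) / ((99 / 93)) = 751079 / 13605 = 55.21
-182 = -182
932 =932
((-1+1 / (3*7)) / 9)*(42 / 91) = -40 / 819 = -0.05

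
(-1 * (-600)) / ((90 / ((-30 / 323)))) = -200 / 323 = -0.62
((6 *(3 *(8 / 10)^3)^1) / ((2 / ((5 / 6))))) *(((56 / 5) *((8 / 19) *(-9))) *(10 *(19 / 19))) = -774144 / 475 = -1629.78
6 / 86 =0.07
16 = 16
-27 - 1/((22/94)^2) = -5476/121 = -45.26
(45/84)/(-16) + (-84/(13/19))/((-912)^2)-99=-8218999/82992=-99.03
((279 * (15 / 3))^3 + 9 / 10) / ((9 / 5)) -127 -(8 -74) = 3016338629 / 2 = 1508169314.50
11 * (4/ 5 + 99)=5489/ 5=1097.80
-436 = -436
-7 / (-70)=1 / 10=0.10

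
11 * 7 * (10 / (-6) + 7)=1232 / 3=410.67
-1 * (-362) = 362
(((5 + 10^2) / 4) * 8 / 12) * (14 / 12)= 245 / 12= 20.42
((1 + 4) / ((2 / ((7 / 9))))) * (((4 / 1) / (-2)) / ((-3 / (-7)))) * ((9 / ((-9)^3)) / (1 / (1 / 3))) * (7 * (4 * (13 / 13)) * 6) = 13720 / 2187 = 6.27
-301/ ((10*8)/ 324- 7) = 24381/ 547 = 44.57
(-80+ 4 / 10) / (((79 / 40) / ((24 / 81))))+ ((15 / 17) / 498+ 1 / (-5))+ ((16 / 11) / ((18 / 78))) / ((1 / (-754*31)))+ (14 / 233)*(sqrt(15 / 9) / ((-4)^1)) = -48778537455451 / 331062930 - 7*sqrt(15) / 1398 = -147339.19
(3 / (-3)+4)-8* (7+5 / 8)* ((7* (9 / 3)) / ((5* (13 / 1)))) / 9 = 158 / 195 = 0.81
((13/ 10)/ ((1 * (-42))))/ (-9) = 13/ 3780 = 0.00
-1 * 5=-5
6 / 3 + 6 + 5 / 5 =9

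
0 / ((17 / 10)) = 0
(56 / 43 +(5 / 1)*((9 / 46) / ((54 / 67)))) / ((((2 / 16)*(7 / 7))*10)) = 29861 / 14835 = 2.01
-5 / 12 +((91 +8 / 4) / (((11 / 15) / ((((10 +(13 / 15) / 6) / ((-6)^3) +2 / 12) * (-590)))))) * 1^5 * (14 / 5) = -7448269 / 297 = -25078.35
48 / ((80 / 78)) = 234 / 5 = 46.80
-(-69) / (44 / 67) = 4623 / 44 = 105.07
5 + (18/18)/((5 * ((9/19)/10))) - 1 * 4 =47/9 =5.22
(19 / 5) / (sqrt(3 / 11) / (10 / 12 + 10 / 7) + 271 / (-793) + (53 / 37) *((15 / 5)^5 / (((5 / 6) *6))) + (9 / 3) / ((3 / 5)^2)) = 226840841191297047 / 4632753931470361223-117475911796698 *sqrt(33) / 4632753931470361223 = 0.05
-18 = -18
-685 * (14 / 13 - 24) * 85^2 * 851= 1255088201750 / 13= 96545246288.46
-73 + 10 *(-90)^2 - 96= 80831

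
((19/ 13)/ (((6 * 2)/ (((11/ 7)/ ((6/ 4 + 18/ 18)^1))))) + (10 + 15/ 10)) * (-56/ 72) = -15802/ 1755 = -9.00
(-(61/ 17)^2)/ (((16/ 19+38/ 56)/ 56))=-110856032/ 233801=-474.15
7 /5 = 1.40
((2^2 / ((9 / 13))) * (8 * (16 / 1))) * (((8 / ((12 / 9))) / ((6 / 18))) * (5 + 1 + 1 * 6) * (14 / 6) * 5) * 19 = 35409920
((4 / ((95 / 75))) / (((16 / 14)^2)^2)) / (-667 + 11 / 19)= -36015 / 12965888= -0.00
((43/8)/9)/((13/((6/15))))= 43/2340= 0.02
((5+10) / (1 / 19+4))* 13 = 3705 / 77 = 48.12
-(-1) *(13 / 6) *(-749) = -9737 / 6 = -1622.83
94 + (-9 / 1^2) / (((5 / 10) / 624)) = -11138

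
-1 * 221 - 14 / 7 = -223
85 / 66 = 1.29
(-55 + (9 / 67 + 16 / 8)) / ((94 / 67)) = -1771 / 47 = -37.68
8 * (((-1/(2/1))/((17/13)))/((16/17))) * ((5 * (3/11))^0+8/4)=-9.75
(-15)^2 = 225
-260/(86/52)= -6760/43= -157.21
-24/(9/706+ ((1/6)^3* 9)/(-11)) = -2236608/835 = -2678.57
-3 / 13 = -0.23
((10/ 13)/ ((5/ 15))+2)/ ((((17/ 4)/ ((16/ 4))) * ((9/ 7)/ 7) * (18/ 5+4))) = 109760/ 37791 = 2.90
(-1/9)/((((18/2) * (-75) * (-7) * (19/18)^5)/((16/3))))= -41472/433317325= -0.00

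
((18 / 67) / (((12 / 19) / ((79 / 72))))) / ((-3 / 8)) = -1501 / 1206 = -1.24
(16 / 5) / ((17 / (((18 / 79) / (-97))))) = -288 / 651355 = -0.00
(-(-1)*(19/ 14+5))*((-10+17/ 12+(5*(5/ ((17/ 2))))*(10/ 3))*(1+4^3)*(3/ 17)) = 1440465/ 16184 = 89.01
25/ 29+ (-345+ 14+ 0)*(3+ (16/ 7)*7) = -182356/ 29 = -6288.14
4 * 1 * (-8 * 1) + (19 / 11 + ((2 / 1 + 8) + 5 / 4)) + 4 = -661 / 44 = -15.02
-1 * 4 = -4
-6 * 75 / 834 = -75 / 139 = -0.54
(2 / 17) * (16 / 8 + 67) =138 / 17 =8.12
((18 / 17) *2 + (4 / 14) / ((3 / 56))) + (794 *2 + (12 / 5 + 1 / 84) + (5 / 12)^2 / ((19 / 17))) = 2601445823 / 1627920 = 1598.02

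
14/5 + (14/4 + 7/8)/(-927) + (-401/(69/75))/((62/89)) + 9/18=-16454730743/26438040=-622.39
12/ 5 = 2.40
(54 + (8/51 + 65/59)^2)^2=253272381967398049/81976382754561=3089.58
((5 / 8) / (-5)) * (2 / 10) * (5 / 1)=-1 / 8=-0.12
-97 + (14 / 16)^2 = -6159 / 64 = -96.23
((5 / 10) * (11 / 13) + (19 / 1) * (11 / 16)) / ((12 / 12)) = 2805 / 208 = 13.49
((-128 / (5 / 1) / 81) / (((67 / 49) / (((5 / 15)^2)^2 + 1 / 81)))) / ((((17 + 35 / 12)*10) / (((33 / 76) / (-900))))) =17248 / 1247602854375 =0.00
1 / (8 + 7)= 1 / 15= 0.07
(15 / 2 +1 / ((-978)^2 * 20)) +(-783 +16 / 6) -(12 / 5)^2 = -778.59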